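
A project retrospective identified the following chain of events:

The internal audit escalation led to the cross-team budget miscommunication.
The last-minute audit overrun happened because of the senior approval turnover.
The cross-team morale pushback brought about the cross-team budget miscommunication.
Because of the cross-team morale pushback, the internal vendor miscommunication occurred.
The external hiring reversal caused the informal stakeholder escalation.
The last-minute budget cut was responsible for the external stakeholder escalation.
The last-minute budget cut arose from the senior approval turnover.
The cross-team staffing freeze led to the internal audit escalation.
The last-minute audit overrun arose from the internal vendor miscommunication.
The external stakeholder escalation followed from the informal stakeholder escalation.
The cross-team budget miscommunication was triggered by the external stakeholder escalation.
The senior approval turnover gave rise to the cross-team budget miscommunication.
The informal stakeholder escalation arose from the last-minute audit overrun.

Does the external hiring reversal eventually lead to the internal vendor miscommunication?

The external hiring reversal leads to the informal stakeholder escalation, the external stakeholder escalation, the cross-team budget miscommunication; the internal vendor miscommunication is not among them.

No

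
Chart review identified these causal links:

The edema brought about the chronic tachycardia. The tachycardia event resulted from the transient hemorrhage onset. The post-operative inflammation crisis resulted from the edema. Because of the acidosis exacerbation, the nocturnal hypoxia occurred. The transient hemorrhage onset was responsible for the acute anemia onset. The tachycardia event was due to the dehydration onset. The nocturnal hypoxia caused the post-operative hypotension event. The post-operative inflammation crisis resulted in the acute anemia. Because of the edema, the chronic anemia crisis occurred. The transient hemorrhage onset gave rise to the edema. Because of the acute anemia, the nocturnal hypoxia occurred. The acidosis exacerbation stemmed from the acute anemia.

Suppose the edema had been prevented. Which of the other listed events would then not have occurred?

the acidosis exacerbation, the acute anemia, the chronic anemia crisis, the chronic tachycardia, the nocturnal hypoxia, the post-operative hypotension event, the post-operative inflammation crisis

Downstream of the edema: the chronic tachycardia, the chronic anemia crisis, the post-operative inflammation crisis, the acute anemia, the acidosis exacerbation, the nocturnal hypoxia, the post-operative hypotension event.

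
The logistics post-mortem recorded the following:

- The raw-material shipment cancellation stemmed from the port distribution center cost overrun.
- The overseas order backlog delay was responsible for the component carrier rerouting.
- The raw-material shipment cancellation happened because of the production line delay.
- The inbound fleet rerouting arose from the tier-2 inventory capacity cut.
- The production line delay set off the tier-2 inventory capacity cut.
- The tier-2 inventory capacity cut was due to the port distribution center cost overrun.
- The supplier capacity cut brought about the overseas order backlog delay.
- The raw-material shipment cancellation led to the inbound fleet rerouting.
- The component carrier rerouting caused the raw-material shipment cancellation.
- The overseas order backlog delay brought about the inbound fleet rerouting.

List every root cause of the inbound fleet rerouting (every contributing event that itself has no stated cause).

the port distribution center cost overrun, the production line delay, the supplier capacity cut

Tracing upstream from the inbound fleet rerouting: the inbound fleet rerouting ← the tier-2 inventory capacity cut ← the production line delay.
A separate upstream branch: the inbound fleet rerouting ← the overseas order backlog delay ← the supplier capacity cut.
A separate upstream branch: the inbound fleet rerouting ← the tier-2 inventory capacity cut ← the port distribution center cost overrun.
Each of those chain origins has no stated cause.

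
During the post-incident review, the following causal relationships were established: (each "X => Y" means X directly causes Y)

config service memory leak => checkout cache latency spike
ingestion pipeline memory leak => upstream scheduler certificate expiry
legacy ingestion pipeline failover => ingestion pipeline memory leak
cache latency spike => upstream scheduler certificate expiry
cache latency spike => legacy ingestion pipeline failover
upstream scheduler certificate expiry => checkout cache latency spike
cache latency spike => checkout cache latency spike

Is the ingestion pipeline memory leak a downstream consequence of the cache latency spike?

There is a causal chain: the cache latency spike → the legacy ingestion pipeline failover → the ingestion pipeline memory leak.

Yes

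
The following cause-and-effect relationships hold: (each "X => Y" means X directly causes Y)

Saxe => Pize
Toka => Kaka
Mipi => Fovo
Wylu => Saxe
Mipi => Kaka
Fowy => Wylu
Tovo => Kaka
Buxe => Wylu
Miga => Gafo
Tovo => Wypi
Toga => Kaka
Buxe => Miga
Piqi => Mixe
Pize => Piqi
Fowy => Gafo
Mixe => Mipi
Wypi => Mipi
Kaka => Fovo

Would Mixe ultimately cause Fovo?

There is a causal chain: Mixe → Mipi → Fovo.

Yes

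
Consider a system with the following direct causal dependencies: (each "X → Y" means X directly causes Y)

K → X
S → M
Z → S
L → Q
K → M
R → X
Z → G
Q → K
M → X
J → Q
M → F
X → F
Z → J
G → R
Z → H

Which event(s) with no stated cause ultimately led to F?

L, Z

Tracing upstream from F: F ← M ← S ← Z.
A separate upstream branch: F ← M ← K ← Q ← L.
Each of those chain origins has no stated cause.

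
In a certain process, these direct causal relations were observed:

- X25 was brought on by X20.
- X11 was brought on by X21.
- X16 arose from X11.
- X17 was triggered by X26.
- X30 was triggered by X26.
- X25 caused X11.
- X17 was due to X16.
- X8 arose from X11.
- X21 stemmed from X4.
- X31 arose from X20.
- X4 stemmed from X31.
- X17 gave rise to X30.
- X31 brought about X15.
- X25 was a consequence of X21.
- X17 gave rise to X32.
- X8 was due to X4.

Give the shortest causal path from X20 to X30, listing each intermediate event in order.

X20 → X25
X25 → X11
X11 → X16
X16 → X17
X17 → X30
Length: 5 steps.

X20 → X25 → X11 → X16 → X17 → X30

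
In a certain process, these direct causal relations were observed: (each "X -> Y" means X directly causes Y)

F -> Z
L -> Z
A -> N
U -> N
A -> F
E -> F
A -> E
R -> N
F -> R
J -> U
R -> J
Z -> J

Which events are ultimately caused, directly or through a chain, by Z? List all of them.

J, N, U

Direct effects: J.
2 steps out: U.
3 steps out: N.
Not reachable from it: A, E, F, R, L.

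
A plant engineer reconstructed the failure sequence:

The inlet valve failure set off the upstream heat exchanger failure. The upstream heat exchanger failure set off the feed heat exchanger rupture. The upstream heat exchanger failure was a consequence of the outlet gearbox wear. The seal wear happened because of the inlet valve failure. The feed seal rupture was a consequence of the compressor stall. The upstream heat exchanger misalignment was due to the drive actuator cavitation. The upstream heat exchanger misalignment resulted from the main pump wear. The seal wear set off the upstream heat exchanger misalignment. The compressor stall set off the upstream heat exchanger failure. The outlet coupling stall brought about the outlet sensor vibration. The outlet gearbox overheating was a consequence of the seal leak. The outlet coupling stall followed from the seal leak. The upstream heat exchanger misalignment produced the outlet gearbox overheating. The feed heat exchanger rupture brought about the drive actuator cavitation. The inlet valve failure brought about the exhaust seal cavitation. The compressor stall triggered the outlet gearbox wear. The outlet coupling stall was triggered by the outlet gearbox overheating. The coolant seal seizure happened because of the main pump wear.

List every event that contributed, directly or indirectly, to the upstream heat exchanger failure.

the compressor stall, the inlet valve failure, the outlet gearbox wear

Immediate causes of the upstream heat exchanger failure: the inlet valve failure, the compressor stall, the outlet gearbox wear.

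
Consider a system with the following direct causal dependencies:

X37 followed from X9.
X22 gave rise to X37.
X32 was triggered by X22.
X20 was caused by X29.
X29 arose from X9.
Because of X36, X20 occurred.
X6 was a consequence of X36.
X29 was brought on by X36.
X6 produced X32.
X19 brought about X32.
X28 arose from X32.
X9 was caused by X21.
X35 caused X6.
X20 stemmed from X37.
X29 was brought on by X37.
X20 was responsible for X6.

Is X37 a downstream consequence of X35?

No

X35 leads to X6, X32, X28; X37 is not among them.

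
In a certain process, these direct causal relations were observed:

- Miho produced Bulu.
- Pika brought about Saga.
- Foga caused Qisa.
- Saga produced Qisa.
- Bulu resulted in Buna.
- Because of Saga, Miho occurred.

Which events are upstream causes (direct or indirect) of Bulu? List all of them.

Immediate cause of Bulu: Miho.
Further upstream: Pika, Saga.

Miho, Pika, Saga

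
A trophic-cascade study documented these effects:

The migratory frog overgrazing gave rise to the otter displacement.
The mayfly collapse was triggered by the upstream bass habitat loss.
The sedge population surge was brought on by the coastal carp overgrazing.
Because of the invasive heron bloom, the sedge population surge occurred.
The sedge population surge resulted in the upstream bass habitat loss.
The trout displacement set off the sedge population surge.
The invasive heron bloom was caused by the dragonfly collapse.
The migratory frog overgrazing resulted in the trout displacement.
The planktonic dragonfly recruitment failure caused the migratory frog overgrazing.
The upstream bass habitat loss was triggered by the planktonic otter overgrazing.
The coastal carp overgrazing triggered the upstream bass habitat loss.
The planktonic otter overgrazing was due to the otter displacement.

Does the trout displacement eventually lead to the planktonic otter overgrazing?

The trout displacement leads to the sedge population surge, the upstream bass habitat loss, the mayfly collapse; the planktonic otter overgrazing is not among them.

No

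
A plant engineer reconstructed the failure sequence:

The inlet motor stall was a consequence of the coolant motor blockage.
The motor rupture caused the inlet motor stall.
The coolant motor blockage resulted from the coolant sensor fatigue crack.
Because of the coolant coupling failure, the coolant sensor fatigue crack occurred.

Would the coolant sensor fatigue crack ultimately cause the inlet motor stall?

Yes

There is a causal chain: the coolant sensor fatigue crack → the coolant motor blockage → the inlet motor stall.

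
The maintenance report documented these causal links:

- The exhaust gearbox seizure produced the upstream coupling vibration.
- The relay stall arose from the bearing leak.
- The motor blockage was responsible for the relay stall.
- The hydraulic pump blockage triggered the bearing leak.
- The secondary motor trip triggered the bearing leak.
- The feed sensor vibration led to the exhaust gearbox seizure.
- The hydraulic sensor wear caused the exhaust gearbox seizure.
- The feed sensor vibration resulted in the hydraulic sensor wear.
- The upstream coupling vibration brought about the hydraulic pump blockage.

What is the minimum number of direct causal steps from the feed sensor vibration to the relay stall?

Shortest chain: the feed sensor vibration → the exhaust gearbox seizure → the upstream coupling vibration → the hydraulic pump blockage → the bearing leak → the relay stall.

5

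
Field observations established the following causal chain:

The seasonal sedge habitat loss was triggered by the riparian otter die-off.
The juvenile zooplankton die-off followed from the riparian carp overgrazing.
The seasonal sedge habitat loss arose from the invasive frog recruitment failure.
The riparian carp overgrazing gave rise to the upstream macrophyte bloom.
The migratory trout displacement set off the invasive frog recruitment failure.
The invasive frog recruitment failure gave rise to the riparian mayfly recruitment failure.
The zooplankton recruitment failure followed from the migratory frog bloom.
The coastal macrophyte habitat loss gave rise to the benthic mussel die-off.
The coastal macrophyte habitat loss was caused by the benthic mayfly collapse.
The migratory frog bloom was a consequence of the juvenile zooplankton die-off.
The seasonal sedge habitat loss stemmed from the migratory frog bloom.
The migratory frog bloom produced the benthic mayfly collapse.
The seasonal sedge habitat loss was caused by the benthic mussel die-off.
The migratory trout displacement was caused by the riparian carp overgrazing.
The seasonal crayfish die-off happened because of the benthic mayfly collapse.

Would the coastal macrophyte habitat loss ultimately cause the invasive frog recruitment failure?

No

The coastal macrophyte habitat loss leads to the benthic mussel die-off, the seasonal sedge habitat loss; the invasive frog recruitment failure is not among them.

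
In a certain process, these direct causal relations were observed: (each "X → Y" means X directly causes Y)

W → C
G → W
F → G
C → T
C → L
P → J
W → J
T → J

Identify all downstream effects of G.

Direct effects: W.
2 steps out: C, J.
3 steps out: L, T.
Not reachable from it: F, P.

C, J, L, T, W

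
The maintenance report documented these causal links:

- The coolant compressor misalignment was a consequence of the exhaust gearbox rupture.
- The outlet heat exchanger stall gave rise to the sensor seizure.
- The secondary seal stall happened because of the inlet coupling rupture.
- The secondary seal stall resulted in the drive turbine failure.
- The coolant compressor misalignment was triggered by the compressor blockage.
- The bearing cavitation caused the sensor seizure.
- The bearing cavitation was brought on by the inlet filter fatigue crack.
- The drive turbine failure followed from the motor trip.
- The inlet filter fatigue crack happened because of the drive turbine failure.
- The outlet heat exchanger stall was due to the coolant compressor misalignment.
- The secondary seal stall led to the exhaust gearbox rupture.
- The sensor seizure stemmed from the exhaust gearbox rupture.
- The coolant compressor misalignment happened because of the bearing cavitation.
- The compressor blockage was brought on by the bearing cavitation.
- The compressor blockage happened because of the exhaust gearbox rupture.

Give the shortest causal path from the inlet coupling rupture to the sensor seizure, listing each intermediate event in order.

the inlet coupling rupture → the secondary seal stall
the secondary seal stall → the exhaust gearbox rupture
the exhaust gearbox rupture → the sensor seizure
Length: 3 steps.

the inlet coupling rupture → the secondary seal stall → the exhaust gearbox rupture → the sensor seizure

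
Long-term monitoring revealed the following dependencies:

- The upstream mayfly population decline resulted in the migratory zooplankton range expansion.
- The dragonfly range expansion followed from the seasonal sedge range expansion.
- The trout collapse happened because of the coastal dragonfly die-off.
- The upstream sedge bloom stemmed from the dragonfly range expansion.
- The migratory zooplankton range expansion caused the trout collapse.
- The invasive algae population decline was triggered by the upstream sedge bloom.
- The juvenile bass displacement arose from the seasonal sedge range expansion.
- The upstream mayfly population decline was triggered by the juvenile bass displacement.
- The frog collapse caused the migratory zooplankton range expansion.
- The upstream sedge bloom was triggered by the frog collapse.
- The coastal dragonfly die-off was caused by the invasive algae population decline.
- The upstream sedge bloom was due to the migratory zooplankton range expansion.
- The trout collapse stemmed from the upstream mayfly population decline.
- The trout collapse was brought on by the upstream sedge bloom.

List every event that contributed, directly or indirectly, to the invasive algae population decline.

the dragonfly range expansion, the frog collapse, the juvenile bass displacement, the migratory zooplankton range expansion, the seasonal sedge range expansion, the upstream mayfly population decline, the upstream sedge bloom

Immediate cause of the invasive algae population decline: the upstream sedge bloom.
Further upstream: the frog collapse, the seasonal sedge range expansion, the juvenile bass displacement, the upstream mayfly population decline, the dragonfly range expansion, the migratory zooplankton range expansion.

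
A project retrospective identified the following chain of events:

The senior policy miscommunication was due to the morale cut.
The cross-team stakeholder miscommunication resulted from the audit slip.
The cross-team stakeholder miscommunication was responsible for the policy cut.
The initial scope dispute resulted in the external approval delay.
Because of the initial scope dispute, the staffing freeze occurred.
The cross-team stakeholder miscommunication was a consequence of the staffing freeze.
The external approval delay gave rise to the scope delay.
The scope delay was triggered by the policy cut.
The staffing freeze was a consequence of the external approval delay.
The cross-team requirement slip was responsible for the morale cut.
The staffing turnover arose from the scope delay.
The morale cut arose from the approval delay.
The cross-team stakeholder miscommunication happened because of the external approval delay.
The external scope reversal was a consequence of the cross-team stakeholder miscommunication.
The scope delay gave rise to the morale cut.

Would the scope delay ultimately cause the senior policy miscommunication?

Yes

There is a causal chain: the scope delay → the morale cut → the senior policy miscommunication.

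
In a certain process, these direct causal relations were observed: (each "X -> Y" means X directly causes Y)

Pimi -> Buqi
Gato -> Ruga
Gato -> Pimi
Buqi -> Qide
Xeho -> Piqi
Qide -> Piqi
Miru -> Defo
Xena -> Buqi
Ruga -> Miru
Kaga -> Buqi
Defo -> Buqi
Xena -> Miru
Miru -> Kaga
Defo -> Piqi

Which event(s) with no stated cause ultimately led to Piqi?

Tracing upstream from Piqi: Piqi ← Defo ← Miru ← Ruga ← Gato.
A separate upstream branch: Piqi ← Defo ← Miru ← Xena.
A separate upstream branch: Piqi ← Xeho.
Each of those chain origins has no stated cause.

Gato, Xeho, Xena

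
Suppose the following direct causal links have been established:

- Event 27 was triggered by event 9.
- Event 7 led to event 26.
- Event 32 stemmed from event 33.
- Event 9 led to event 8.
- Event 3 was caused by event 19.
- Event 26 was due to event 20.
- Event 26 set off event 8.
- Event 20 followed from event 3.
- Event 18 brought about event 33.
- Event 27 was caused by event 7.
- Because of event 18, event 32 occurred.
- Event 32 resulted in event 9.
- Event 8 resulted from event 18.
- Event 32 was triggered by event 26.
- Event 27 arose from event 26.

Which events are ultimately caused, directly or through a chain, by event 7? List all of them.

event 26, event 27, event 32, event 8, event 9

Direct effects: event 26, event 27.
2 steps out: event 32, event 8.
3 steps out: event 9.
Not reachable from it: event 18, event 19, event 3, event 20, event 33.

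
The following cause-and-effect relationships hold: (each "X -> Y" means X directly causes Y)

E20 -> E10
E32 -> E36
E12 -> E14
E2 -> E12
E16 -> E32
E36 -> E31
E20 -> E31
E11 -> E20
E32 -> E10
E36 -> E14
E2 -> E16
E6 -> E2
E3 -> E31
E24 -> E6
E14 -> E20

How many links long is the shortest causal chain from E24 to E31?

Shortest chain: E24 → E6 → E2 → E16 → E32 → E36 → E31.

6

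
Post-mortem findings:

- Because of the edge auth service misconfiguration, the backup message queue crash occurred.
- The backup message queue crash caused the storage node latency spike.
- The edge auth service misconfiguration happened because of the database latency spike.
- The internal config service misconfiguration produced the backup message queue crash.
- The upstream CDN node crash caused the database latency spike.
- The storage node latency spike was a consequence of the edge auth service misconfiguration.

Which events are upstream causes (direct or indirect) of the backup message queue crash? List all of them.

the database latency spike, the edge auth service misconfiguration, the internal config service misconfiguration, the upstream CDN node crash

Immediate causes of the backup message queue crash: the edge auth service misconfiguration, the internal config service misconfiguration.
Further upstream: the upstream CDN node crash, the database latency spike.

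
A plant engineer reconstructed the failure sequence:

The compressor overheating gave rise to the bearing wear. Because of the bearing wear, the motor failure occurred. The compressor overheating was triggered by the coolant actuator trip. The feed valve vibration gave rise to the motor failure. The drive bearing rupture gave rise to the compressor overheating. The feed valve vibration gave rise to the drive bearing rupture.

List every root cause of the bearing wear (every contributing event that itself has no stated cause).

the coolant actuator trip, the feed valve vibration

Tracing upstream from the bearing wear: the bearing wear ← the compressor overheating ← the coolant actuator trip.
A separate upstream branch: the bearing wear ← the compressor overheating ← the drive bearing rupture ← the feed valve vibration.
Each of those chain origins has no stated cause.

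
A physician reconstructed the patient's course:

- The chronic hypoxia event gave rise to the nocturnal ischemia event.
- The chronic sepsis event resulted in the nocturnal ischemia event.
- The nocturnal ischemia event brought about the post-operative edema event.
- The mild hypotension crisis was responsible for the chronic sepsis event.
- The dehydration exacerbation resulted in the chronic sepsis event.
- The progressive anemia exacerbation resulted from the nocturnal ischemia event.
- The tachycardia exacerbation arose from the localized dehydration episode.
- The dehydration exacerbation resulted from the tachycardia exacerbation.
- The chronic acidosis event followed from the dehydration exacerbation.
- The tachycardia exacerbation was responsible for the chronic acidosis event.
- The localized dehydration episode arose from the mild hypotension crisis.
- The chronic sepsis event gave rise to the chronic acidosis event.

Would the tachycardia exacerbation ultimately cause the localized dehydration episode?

No

The tachycardia exacerbation leads to the dehydration exacerbation, the chronic sepsis event, the nocturnal ischemia event, the progressive anemia exacerbation, the post-operative edema event, the chronic acidosis event; the localized dehydration episode is not among them.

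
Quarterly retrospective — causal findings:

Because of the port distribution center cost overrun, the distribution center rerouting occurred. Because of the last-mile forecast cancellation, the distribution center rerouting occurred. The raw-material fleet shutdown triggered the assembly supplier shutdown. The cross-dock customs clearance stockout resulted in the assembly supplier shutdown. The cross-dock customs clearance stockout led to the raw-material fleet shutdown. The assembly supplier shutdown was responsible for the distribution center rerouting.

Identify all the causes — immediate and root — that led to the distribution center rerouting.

Immediate causes of the distribution center rerouting: the last-mile forecast cancellation, the assembly supplier shutdown, the port distribution center cost overrun.
Further upstream: the cross-dock customs clearance stockout, the raw-material fleet shutdown.

the assembly supplier shutdown, the cross-dock customs clearance stockout, the last-mile forecast cancellation, the port distribution center cost overrun, the raw-material fleet shutdown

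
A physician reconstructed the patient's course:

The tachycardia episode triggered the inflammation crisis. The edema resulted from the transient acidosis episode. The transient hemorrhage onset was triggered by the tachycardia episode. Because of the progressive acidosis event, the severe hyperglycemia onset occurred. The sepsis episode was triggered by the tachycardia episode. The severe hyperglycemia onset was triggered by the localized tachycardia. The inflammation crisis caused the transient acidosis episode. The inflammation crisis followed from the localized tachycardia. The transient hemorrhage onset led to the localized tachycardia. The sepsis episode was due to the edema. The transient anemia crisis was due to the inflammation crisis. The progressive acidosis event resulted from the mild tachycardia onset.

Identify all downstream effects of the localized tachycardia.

Direct effects: the inflammation crisis, the severe hyperglycemia onset.
2 steps out: the transient acidosis episode, the transient anemia crisis.
3 steps out: the edema.
4 steps out: the sepsis episode.
Not reachable from it: the tachycardia episode, the transient hemorrhage onset, the mild tachycardia onset, the progressive acidosis event.

the edema, the inflammation crisis, the sepsis episode, the severe hyperglycemia onset, the transient acidosis episode, the transient anemia crisis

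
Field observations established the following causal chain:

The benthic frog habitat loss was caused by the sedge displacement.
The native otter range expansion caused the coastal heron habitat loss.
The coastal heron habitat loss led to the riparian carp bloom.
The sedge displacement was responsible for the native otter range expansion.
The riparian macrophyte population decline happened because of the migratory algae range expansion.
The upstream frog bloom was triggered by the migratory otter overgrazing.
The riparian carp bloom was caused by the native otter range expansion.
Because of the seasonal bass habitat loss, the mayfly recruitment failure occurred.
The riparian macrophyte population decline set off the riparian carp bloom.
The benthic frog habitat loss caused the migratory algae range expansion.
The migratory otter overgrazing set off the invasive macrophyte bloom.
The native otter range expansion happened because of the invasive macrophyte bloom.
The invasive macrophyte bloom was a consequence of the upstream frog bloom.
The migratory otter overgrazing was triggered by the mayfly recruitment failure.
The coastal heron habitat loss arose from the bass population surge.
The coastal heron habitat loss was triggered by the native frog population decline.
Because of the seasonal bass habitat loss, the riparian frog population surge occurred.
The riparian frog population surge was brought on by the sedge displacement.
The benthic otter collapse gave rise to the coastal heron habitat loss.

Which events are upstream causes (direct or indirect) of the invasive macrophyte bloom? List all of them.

the mayfly recruitment failure, the migratory otter overgrazing, the seasonal bass habitat loss, the upstream frog bloom

Immediate causes of the invasive macrophyte bloom: the migratory otter overgrazing, the upstream frog bloom.
Further upstream: the seasonal bass habitat loss, the mayfly recruitment failure.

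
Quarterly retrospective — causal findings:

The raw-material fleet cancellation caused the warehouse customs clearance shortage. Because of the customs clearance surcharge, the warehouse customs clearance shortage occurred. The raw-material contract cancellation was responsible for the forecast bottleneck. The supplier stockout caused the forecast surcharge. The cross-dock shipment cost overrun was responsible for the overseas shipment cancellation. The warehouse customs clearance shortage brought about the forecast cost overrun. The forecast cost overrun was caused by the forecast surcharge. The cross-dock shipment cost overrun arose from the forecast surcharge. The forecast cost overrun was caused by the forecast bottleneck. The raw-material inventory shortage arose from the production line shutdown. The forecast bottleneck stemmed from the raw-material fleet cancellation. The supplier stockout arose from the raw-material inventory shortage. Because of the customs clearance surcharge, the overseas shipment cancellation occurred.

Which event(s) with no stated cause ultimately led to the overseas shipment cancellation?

the customs clearance surcharge, the production line shutdown

Tracing upstream from the overseas shipment cancellation: the overseas shipment cancellation ← the cross-dock shipment cost overrun ← the forecast surcharge ← the supplier stockout ← the raw-material inventory shortage ← the production line shutdown.
A separate upstream branch: the overseas shipment cancellation ← the customs clearance surcharge.
Each of those chain origins has no stated cause.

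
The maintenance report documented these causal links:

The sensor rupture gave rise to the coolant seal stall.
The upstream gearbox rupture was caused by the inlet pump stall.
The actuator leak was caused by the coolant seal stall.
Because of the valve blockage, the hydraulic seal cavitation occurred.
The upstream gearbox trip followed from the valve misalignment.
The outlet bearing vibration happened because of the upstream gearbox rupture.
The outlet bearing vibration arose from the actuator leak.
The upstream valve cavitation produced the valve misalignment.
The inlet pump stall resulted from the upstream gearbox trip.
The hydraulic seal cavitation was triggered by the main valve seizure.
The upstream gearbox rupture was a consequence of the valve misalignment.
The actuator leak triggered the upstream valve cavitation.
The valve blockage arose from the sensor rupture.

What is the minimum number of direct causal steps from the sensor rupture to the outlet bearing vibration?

Shortest chain: the sensor rupture → the coolant seal stall → the actuator leak → the outlet bearing vibration.

3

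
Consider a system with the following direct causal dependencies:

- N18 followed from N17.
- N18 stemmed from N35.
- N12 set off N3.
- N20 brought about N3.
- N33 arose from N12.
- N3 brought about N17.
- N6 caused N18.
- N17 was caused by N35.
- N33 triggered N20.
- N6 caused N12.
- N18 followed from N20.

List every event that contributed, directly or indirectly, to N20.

N12, N33, N6

Immediate cause of N20: N33.
Further upstream: N6, N12.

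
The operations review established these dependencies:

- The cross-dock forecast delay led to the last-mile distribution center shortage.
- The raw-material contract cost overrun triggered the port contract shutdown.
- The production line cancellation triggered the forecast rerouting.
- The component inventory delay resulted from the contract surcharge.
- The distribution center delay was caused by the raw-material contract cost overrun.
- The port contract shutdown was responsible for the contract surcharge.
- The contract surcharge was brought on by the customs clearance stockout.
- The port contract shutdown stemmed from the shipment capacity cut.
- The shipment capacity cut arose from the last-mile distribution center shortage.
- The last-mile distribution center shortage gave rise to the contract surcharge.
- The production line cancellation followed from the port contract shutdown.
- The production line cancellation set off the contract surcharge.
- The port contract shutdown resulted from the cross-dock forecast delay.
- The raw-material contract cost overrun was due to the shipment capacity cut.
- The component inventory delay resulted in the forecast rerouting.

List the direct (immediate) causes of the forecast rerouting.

Upstream contributors include the cross-dock forecast delay, the last-mile distribution center shortage, the shipment capacity cut, the raw-material contract cost overrun, the port contract shutdown, the customs clearance stockout, the contract surcharge, but only the component inventory delay, the production line cancellation feed directly into the forecast rerouting.

the component inventory delay, the production line cancellation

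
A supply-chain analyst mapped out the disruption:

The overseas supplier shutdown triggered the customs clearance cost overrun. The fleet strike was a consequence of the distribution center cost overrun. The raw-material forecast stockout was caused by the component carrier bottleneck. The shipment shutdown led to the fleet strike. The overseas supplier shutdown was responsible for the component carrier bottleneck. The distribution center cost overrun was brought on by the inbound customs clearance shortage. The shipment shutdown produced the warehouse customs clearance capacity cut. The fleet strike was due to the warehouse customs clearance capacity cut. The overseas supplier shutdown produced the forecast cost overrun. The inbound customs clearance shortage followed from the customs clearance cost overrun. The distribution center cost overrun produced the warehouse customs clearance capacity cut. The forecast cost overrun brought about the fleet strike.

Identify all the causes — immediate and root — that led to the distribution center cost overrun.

the customs clearance cost overrun, the inbound customs clearance shortage, the overseas supplier shutdown

Immediate cause of the distribution center cost overrun: the inbound customs clearance shortage.
Further upstream: the overseas supplier shutdown, the customs clearance cost overrun.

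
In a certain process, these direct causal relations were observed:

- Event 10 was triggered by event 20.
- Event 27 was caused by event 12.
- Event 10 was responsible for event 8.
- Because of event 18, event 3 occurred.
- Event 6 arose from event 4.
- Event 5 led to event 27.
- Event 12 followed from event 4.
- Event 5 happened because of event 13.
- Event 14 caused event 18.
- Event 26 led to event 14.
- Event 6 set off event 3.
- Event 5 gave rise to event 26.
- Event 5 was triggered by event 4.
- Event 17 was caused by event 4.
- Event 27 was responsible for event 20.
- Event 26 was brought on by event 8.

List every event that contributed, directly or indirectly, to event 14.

Immediate cause of event 14: event 26.
Further upstream: event 4, event 12, event 5, event 27, event 20, event 10, event 8, event 13.

event 10, event 12, event 13, event 20, event 26, event 27, event 4, event 5, event 8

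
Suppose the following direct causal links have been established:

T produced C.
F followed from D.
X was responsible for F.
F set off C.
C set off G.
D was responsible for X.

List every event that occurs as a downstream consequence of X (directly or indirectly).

Direct effects: F.
2 steps out: C.
3 steps out: G.
Not reachable from it: D, T.

C, F, G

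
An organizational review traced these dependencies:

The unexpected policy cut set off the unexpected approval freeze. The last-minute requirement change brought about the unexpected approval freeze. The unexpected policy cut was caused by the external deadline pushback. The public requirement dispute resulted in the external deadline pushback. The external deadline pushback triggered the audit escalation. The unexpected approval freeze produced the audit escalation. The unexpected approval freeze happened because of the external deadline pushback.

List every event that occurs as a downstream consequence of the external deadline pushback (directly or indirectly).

the audit escalation, the unexpected approval freeze, the unexpected policy cut

Direct effects: the unexpected policy cut, the unexpected approval freeze, the audit escalation.
Not reachable from it: the last-minute requirement change, the public requirement dispute.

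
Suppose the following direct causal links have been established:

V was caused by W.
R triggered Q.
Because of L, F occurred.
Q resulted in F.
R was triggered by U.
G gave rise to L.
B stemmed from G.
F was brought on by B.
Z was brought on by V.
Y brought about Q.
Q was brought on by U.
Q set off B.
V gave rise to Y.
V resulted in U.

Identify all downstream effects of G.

Direct effects: L, B.
2 steps out: F.
Not reachable from it: W, V, Y, U, R, Q, Z.

B, F, L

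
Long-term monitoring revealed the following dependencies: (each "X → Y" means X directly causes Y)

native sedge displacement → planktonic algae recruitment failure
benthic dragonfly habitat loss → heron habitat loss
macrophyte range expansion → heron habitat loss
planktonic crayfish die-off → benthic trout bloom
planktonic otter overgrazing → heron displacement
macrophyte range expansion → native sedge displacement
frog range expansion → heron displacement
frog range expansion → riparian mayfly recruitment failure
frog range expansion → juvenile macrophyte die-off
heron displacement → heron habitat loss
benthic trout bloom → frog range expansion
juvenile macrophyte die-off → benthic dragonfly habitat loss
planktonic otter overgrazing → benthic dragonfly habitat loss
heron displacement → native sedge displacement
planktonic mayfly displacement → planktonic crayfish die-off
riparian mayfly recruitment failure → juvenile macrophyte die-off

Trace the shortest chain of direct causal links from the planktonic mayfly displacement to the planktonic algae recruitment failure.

the planktonic mayfly displacement → the planktonic crayfish die-off → the benthic trout bloom → the frog range expansion → the heron displacement → the native sedge displacement → the planktonic algae recruitment failure

the planktonic mayfly displacement → the planktonic crayfish die-off
the planktonic crayfish die-off → the benthic trout bloom
the benthic trout bloom → the frog range expansion
the frog range expansion → the heron displacement
the heron displacement → the native sedge displacement
the native sedge displacement → the planktonic algae recruitment failure
Length: 6 steps.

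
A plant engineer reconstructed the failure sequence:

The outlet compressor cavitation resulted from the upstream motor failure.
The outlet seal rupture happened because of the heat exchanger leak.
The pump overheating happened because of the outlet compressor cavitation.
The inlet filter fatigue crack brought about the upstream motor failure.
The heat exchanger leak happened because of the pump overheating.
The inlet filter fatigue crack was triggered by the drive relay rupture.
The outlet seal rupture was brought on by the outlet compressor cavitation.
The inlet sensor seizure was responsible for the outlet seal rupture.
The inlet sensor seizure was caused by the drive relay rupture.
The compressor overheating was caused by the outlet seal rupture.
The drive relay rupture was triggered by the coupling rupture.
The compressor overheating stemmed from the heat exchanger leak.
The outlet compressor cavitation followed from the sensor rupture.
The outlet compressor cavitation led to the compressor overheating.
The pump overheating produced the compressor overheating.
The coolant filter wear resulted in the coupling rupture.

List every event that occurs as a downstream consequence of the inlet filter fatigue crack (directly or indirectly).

Direct effects: the upstream motor failure.
2 steps out: the outlet compressor cavitation.
3 steps out: the pump overheating, the outlet seal rupture, the compressor overheating.
4 steps out: the heat exchanger leak.
Not reachable from it: the coolant filter wear, the coupling rupture, the drive relay rupture, the inlet sensor seizure, the sensor rupture.

the compressor overheating, the heat exchanger leak, the outlet compressor cavitation, the outlet seal rupture, the pump overheating, the upstream motor failure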